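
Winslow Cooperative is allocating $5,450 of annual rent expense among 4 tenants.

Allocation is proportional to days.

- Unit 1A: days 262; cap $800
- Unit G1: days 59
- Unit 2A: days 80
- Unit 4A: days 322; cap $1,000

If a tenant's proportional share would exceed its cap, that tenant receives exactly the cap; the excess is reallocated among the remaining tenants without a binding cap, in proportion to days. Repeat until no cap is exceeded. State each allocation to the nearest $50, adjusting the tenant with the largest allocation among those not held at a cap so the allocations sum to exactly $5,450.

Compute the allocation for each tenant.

Total days = 723.
Unconstrained shares: Unit 1A 1,974.97; Unit G1 444.74; Unit 2A 603.04; Unit 4A 2,427.25.
Capped: Unit 1A ($800), Unit 4A ($1,000); remaining pool $3,650 reallocated over remaining days 139.
Shares after redistribution: Unit G1 1,549.28 → $1,550; Unit 2A 2,100.72 → $2,100.

Unit 1A: $800 | Unit G1: $1,550 | Unit 2A: $2,100 | Unit 4A: $1,000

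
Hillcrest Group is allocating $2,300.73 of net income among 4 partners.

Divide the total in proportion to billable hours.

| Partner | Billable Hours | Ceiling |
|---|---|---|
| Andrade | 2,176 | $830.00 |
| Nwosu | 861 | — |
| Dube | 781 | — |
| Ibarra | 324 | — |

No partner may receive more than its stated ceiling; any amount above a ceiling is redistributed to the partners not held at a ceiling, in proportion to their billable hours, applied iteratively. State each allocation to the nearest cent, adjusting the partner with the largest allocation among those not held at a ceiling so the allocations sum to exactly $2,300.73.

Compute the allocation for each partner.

Total billable hours = 4,142.
Unconstrained shares: Andrade 1,208.6887; Nwosu 478.2541; Dube 433.8170; Ibarra 179.9702.
Cap binds for Andrade ($830.00); balance $1,470.73 reallocated over remaining billable hours 1,966.
Redistributed shares: Nwosu 644.0989 → $644.10; Dube 584.2524 → $584.25; Ibarra 242.3787 → $242.38.

Andrade: $830.00 | Nwosu: $644.10 | Dube: $584.25 | Ibarra: $242.38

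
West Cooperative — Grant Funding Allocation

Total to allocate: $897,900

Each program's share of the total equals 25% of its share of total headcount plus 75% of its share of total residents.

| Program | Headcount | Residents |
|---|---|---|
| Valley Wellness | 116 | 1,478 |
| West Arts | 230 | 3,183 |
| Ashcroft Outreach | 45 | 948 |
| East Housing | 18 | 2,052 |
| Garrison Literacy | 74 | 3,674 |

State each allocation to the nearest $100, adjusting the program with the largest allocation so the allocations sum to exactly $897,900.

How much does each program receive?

Totals — headcount 483, residents 11,335.
Blended shares (25% headcount + 75% residents): Valley Wellness 0.1578; West Arts 0.3297; Ashcroft Outreach 0.0860; East Housing 0.1451; Garrison Literacy 0.2814.
Proportional shares: Valley Wellness 141,720.81; West Arts 295,998.44; Ashcroft Outreach 77,235.56; East Housing 130,277.14; Garrison Literacy 252,668.06.
After rounding ($100): Valley Wellness $141,700; West Arts $296,000; Ashcroft Outreach $77,200; East Housing $130,300; Garrison Literacy $252,700. Sum = $897,900.
No rounding difference to absorb.

Valley Wellness: $141,700 | West Arts: $296,000 | Ashcroft Outreach: $77,200 | East Housing: $130,300 | Garrison Literacy: $252,700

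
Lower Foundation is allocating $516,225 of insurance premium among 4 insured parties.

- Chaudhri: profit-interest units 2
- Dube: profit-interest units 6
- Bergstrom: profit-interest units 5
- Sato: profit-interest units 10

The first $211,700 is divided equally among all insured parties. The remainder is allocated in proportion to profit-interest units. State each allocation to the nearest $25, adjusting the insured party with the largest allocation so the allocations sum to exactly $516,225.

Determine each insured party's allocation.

Equal tier: $211,700 ÷ 4 = $52,925 apiece.
Remainder $304,525 by profit-interest units (total 23): Chaudhri 26,480.43 → $26,475; Dube 79,441.30 → $79,450; Bergstrom 66,201.09 → $66,200; Sato 132,402.17 → $132,400.
Totals: Chaudhri $52,925 + $26,475 = $79,400; Dube $52,925 + $79,450 = $132,375; Bergstrom $52,925 + $66,200 = $119,125; Sato $52,925 + $132,400 = $185,325.

Chaudhri: $79,400 | Dube: $132,375 | Bergstrom: $119,125 | Sato: $185,325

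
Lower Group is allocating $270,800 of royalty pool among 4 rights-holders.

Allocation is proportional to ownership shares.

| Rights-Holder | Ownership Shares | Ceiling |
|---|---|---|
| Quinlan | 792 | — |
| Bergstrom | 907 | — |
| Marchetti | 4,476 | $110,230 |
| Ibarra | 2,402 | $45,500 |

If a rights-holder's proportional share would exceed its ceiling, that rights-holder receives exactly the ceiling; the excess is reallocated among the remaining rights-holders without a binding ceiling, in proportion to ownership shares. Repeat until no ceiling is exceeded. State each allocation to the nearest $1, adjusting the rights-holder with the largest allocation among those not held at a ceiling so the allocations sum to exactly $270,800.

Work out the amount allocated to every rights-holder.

Quinlan: $53,641 · Bergstrom: $61,429 · Marchetti: $110,230 · Ibarra: $45,500

Sum of ownership shares: 8,577.
Pro-rata shares before constraints: Quinlan 25,005.67; Bergstrom 28,636.54; Marchetti 141,319.90; Ibarra 75,837.89.
Cap binds for Marchetti ($110,230), Ibarra ($45,500); balance $115,070 reallocated over remaining ownership shares 1,699.
Remaining shares: Quinlan 53,640.64 → $53,641; Bergstrom 61,429.36 → $61,429.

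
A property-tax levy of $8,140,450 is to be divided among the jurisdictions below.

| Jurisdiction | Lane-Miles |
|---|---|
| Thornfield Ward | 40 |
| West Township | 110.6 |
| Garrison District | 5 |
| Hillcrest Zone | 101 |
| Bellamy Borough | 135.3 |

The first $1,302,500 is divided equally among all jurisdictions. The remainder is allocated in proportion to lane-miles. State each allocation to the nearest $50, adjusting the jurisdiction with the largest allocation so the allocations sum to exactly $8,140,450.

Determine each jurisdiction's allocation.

Thornfield Ward: $958,450 · West Township: $2,190,250 · Garrison District: $347,750 · Hillcrest Zone: $2,022,750 · Bellamy Borough: $2,621,250

$1,302,500 shared equally gives $260,500 per jurisdiction.
Remainder $6,837,950 by lane-miles (total 391.9): Thornfield Ward 697,928.04 → $697,950; West Township 1,929,771.04 → $1,929,750; Garrison District 87,241.01 → $87,250; Hillcrest Zone 1,762,268.31 → $1,762,250; Bellamy Borough 2,360,741.61 → $2,360,750.
Totals: Thornfield Ward $260,500 + $697,950 = $958,450; West Township $260,500 + $1,929,750 = $2,190,250; Garrison District $260,500 + $87,250 = $347,750; Hillcrest Zone $260,500 + $1,762,250 = $2,022,750; Bellamy Borough $260,500 + $2,360,750 = $2,621,250.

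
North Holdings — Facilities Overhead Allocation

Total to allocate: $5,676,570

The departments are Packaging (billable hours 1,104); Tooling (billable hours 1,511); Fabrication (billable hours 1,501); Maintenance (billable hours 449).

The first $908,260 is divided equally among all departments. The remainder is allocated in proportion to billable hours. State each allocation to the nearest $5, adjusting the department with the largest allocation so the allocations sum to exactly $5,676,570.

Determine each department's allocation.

Packaging: $1,380,235 · Tooling: $1,805,360 · Fabrication: $1,794,915 · Maintenance: $696,060

Equal tier: $908,260 ÷ 4 = $227,065 apiece.
Remainder $4,768,310 by billable hours (total 4,565): Packaging 1,153,168.51 → $1,153,170; Tooling 1,578,294.94 → $1,578,295; Fabrication 1,567,849.58 → $1,567,850; Maintenance 468,996.97 → $468,995.
Totals: Packaging $227,065 + $1,153,170 = $1,380,235; Tooling $227,065 + $1,578,295 = $1,805,360; Fabrication $227,065 + $1,567,850 = $1,794,915; Maintenance $227,065 + $468,995 = $696,060.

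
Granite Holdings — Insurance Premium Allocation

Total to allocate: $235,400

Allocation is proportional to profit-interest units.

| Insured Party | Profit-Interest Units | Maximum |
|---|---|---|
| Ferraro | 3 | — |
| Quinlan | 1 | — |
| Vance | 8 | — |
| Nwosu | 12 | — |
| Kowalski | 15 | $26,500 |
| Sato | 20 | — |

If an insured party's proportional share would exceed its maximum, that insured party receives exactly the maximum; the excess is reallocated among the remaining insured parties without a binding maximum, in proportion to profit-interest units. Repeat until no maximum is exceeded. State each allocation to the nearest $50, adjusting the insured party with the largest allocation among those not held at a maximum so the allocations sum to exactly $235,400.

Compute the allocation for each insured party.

Ferraro: $14,250; Quinlan: $4,750; Vance: $38,000; Nwosu: $56,950; Kowalski: $26,500; Sato: $94,950

Combined profit-interest units = 59.
Pro-rata shares before constraints: Ferraro 11,969.49; Quinlan 3,989.83; Vance 31,918.64; Nwosu 47,877.97; Kowalski 59,847.46; Sato 79,796.61.
Capped: Kowalski ($26,500); balance $208,900 reallocated over remaining profit-interest units 44.
Shares after redistribution: Ferraro 14,243.18 → $14,250; Quinlan 4,747.73 → $4,750; Vance 37,981.82 → $38,000; Nwosu 56,972.73 → $56,950; Sato 94,954.55 → $94,950.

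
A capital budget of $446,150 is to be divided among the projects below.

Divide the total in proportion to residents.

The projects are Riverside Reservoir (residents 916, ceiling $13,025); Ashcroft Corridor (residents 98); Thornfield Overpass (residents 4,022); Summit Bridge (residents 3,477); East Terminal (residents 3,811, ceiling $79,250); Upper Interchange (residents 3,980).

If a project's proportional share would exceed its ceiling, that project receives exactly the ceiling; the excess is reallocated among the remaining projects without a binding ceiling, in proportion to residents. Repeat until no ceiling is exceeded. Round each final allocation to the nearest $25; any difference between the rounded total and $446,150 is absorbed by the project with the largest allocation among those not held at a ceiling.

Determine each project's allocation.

Combined residents = 16,304.
Pro-rata shares before constraints: Riverside Reservoir 25,065.84; Ashcroft Corridor 2,681.72; Thornfield Overpass 110,059.82; Summit Bridge 95,146.19; East Terminal 104,285.92; Upper Interchange 108,910.51.
Capped: Riverside Reservoir ($13,025), East Terminal ($79,250); residual $353,875 reallocated over remaining residents 11,577.
Remaining shares: Ashcroft Corridor 2,995.57 → $3,000; Thornfield Overpass 122,940.77 → $122,950; Summit Bridge 106,281.71 → $106,275; Upper Interchange 121,656.95 → $121,650.

Riverside Reservoir: $13,025; Ashcroft Corridor: $3,000; Thornfield Overpass: $122,950; Summit Bridge: $106,275; East Terminal: $79,250; Upper Interchange: $121,650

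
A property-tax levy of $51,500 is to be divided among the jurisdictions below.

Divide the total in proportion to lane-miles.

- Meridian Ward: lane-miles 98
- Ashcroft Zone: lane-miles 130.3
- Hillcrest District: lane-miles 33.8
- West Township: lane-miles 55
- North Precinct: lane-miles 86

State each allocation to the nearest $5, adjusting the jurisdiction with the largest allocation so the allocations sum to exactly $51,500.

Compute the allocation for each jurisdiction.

Total lane-miles = 403.1.
Pro-rata amounts: Meridian Ward 98/403.1 × $51,500 = 12,520.47; Ashcroft Zone 130.3/403.1 × $51,500 = 16,647.11; Hillcrest District 33.8/403.1 × $51,500 = 4,318.28; West Township 55/403.1 × $51,500 = 7,026.79; North Precinct 86/403.1 × $51,500 = 10,987.35.
At nearest $5: Meridian Ward $12,520; Ashcroft Zone $16,645; Hillcrest District $4,320; West Township $7,025; North Precinct $10,985. Sum = $51,495.
Difference $51,500 − $51,495 = +$5 applied to largest allocation (Ashcroft Zone): Ashcroft Zone becomes $16,650.

Meridian Ward: $12,520; Ashcroft Zone: $16,650; Hillcrest District: $4,320; West Township: $7,025; North Precinct: $10,985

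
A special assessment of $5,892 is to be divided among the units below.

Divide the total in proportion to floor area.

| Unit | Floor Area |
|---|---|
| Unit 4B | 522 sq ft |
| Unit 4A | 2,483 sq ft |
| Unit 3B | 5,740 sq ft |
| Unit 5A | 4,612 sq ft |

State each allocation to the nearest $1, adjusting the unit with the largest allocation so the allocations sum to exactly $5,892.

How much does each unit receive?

Unit 4B: $230 | Unit 4A: $1,095 | Unit 3B: $2,533 | Unit 5A: $2,034

Combined floor area = 13,357.
Unrounded shares: Unit 4B 522/13,357 × $5,892 = 230.26; Unit 4A 2,483/13,357 × $5,892 = 1,095.29; Unit 3B 5,740/13,357 × $5,892 = 2,532.01; Unit 5A 4,612/13,357 × $5,892 = 2,034.43.
After rounding ($1): Unit 4B $230; Unit 4A $1,095; Unit 3B $2,532; Unit 5A $2,034. Sum = $5,891.
Difference $5,892 − $5,891 = +$1 applied to largest allocation (Unit 3B): Unit 3B becomes $2,533.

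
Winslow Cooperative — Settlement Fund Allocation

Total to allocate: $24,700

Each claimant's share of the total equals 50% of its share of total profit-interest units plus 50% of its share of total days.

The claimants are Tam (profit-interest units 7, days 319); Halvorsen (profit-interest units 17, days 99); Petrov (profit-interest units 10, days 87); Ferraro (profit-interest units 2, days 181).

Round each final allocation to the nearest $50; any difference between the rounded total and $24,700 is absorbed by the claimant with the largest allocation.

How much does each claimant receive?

Tam: $8,150 · Halvorsen: $7,600 · Petrov: $5,000 · Ferraro: $3,950

Totals — profit-interest units 36, days 686.
Blended shares (50% profit-interest units + 50% days): Tam 0.3297; Halvorsen 0.3083; Petrov 0.2023; Ferraro 0.1597.
Raw shares: Tam 8,144.32; Halvorsen 7,614.23; Petrov 4,996.81; Ferraro 3,944.64.
After rounding ($50): Tam $8,150; Halvorsen $7,600; Petrov $5,000; Ferraro $3,950. Sum = $24,700.
Rounded total matches; no reconciliation needed.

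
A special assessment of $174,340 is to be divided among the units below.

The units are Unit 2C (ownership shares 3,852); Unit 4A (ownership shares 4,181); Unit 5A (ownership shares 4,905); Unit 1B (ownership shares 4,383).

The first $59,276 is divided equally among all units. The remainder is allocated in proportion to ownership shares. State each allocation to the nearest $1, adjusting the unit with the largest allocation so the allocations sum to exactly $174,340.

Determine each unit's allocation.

Unit 2C: $40,408; Unit 4A: $42,594; Unit 5A: $47,403; Unit 1B: $43,935

Equal tier: $59,276 ÷ 4 = $14,819 apiece.
Remainder $115,064 by ownership shares (total 17,321): Unit 2C 25,588.97 → $25,589; Unit 4A 27,774.53 → $27,775; Unit 5A 32,584.08 → $32,584; Unit 1B 29,116.42 → $29,116.
Totals: Unit 2C $14,819 + $25,589 = $40,408; Unit 4A $14,819 + $27,775 = $42,594; Unit 5A $14,819 + $32,584 = $47,403; Unit 1B $14,819 + $29,116 = $43,935.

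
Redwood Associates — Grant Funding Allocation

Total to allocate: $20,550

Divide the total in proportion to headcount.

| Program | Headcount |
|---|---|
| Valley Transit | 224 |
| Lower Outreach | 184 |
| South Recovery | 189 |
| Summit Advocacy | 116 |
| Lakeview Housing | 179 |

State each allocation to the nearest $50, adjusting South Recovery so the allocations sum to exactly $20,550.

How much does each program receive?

Sum of headcount: 892.
Unrounded shares: Valley Transit 224/892 × $20,550 = 5,160.54; Lower Outreach 184/892 × $20,550 = 4,239.01; South Recovery 189/892 × $20,550 = 4,354.20; Summit Advocacy 116/892 × $20,550 = 2,672.42; Lakeview Housing 179/892 × $20,550 = 4,123.82.
At nearest $50: Valley Transit $5,150; Lower Outreach $4,250; South Recovery $4,350; Summit Advocacy $2,650; Lakeview Housing $4,100. Sum = $20,500.
Difference $20,550 − $20,500 = +$50 applied to South Recovery: South Recovery becomes $4,400.

Valley Transit: $5,150; Lower Outreach: $4,250; South Recovery: $4,400; Summit Advocacy: $2,650; Lakeview Housing: $4,100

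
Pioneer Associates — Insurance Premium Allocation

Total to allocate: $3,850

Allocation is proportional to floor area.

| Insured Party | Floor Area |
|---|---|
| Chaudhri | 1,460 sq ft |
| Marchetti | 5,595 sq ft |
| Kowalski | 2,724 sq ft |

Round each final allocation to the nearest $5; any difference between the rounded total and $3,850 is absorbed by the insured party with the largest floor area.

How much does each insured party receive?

Chaudhri: $575; Marchetti: $2,205; Kowalski: $1,070

Sum of floor area: 1,460 + 5,595 + 2,724 = 9,779.
Unrounded shares: Chaudhri 574.80; Marchetti 2,202.76; Kowalski 1,072.44.
At nearest $5: Chaudhri $575; Marchetti $2,205; Kowalski $1,070. Sum = $3,850.
Sum already equals the total — no adjustment.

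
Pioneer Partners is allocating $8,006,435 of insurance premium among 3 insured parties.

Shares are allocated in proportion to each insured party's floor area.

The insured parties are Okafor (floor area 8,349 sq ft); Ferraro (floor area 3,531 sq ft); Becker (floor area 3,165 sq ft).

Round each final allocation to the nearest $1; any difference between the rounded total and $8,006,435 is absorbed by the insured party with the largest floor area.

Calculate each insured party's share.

Combined floor area = 15,045.
Proportional shares: Okafor 8,349/15,045 × $8,006,435 = 4,443,052.56; Ferraro 3,531/15,045 × $8,006,435 = 1,879,077.57; Becker 3,165/15,045 × $8,006,435 = 1,684,304.87.
After rounding ($1): Okafor $4,443,053; Ferraro $1,879,078; Becker $1,684,305. Sum = $8,006,436.
Difference $8,006,435 − $8,006,436 = −$1 applied to largest floor area (Okafor): Okafor becomes $4,443,052.

Okafor: $4,443,052; Ferraro: $1,879,078; Becker: $1,684,305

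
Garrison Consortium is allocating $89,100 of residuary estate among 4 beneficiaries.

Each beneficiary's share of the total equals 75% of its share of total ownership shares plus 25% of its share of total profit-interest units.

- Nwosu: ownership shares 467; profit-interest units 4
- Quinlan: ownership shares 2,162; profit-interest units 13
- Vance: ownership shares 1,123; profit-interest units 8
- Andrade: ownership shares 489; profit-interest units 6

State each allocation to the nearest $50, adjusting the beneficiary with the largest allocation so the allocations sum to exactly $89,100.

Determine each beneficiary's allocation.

Nwosu: $10,250 | Quinlan: $43,400 | Vance: $23,450 | Andrade: $12,000

Ownership shares total 4,241; profit-interest units total 31.
Blended shares (75% ownership shares + 25% profit-interest units): Nwosu 0.1148; Quinlan 0.4872; Vance 0.2631; Andrade 0.1349.
Unrounded shares: Nwosu 10,232.66; Quinlan 43,407.54; Vance 23,443.38; Andrade 12,016.41.
At nearest $50: Nwosu $10,250; Quinlan $43,400; Vance $23,450; Andrade $12,000. Sum = $89,100.
Rounded total matches; no reconciliation needed.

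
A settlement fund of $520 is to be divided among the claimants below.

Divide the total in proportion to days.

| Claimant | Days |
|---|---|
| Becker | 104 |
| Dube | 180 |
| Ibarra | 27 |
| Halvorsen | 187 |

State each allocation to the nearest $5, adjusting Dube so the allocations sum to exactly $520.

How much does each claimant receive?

Sum of days: 498.
Proportional shares: Becker 104/498 × $520 = 108.59; Dube 180/498 × $520 = 187.95; Ibarra 27/498 × $520 = 28.19; Halvorsen 187/498 × $520 = 195.26.
After rounding ($5): Becker $110; Dube $190; Ibarra $30; Halvorsen $195. Sum = $525.
Difference $520 − $525 = −$5 applied to Dube: Dube becomes $185.

Becker: $110 | Dube: $185 | Ibarra: $30 | Halvorsen: $195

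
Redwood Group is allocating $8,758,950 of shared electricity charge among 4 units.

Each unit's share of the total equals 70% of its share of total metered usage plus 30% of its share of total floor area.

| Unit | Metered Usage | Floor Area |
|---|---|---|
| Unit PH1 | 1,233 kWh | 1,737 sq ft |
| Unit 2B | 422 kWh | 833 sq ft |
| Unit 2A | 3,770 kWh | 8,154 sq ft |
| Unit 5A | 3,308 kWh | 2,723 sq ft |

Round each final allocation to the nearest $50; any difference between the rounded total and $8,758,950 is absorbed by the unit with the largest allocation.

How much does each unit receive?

Totals — metered usage 8,733, floor area 13,447.
Combined weights (70% metered usage + 30% floor area): Unit PH1 0.1376; Unit 2B 0.0524; Unit 2A 0.4841; Unit 5A 0.3259.
Proportional shares: Unit PH1 1,205,092.73; Unit 2B 459,054.72; Unit 2A 4,240,218.98; Unit 5A 2,854,583.57.
At nearest $50: Unit PH1 $1,205,100; Unit 2B $459,050; Unit 2A $4,240,200; Unit 5A $2,854,600. Sum = $8,758,950.
Rounded total matches; no reconciliation needed.

Unit PH1: $1,205,100; Unit 2B: $459,050; Unit 2A: $4,240,200; Unit 5A: $2,854,600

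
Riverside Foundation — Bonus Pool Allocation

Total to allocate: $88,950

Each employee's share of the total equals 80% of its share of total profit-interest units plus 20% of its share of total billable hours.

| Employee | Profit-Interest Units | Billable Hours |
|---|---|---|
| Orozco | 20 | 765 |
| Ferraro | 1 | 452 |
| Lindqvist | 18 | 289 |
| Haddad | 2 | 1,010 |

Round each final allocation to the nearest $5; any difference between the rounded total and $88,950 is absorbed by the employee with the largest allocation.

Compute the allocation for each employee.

Orozco: $40,120; Ferraro: $4,930; Lindqvist: $33,285; Haddad: $10,615

Totals — profit-interest units 41, billable hours 2,516.
Combined weights (80% profit-interest units + 20% billable hours): Orozco 0.4511; Ferraro 0.0554; Lindqvist 0.3742; Haddad 0.1193.
Unrounded shares: Orozco 40,121.32; Ferraro 4,931.59; Lindqvist 33,284.42; Haddad 10,612.67.
Rounded to nearest $5: Orozco $40,120; Ferraro $4,930; Lindqvist $33,285; Haddad $10,615. Sum = $88,950.
Rounded total matches; no reconciliation needed.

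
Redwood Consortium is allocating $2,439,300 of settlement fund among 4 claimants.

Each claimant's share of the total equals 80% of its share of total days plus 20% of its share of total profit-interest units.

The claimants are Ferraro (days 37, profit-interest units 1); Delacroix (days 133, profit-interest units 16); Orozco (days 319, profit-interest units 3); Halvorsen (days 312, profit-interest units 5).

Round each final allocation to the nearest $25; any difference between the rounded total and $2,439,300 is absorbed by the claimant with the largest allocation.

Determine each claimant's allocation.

Ferraro: $109,650 | Delacroix: $636,250 | Orozco: $835,700 | Halvorsen: $857,700

Totals — days 801, profit-interest units 25.
Blended shares (80% days + 20% profit-interest units): Ferraro 0.0450; Delacroix 0.2608; Orozco 0.3426; Halvorsen 0.3516.
Pro-rata amounts: Ferraro 109,655.82; Delacroix 636,252.27; Orozco 835,708.44; Halvorsen 857,683.46.
After rounding ($25): Ferraro $109,650; Delacroix $636,250; Orozco $835,700; Halvorsen $857,675. Sum = $2,439,275.
Difference $2,439,300 − $2,439,275 = +$25 applied to largest allocation (Halvorsen): Halvorsen becomes $857,700.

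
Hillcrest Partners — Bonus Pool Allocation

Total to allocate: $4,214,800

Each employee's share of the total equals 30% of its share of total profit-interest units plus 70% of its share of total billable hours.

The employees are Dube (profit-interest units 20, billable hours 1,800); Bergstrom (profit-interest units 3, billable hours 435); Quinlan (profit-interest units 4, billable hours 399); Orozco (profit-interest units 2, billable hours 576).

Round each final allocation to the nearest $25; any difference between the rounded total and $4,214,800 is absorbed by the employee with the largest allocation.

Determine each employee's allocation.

Profit-interest units total 29; billable hours total 3,210.
Composite weights (30% profit-interest units + 70% billable hours): Dube 0.5994; Bergstrom 0.1259; Quinlan 0.1284; Orozco 0.1463.
Unrounded shares: Dube 2,526,435.06; Bergstrom 530,619.28; Quinlan 541,132.51; Orozco 616,613.15.
Rounded to nearest $25: Dube $2,526,425; Bergstrom $530,625; Quinlan $541,125; Orozco $616,625. Sum = $4,214,800.
Rounded total matches; no reconciliation needed.

Dube: $2,526,425 | Bergstrom: $530,625 | Quinlan: $541,125 | Orozco: $616,625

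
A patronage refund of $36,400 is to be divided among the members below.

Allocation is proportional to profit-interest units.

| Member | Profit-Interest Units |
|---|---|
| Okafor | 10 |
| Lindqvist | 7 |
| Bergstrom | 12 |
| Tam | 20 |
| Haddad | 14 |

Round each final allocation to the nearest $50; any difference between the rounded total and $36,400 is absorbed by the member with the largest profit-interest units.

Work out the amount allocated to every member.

Sum of profit-interest units: 10 + 7 + 12 + 20 + 14 = 63.
Pro-rata amounts: Okafor 5,777.78; Lindqvist 4,044.44; Bergstrom 6,933.33; Tam 11,555.56; Haddad 8,088.89.
Rounded to nearest $50: Okafor $5,800; Lindqvist $4,050; Bergstrom $6,950; Tam $11,550; Haddad $8,100. Sum = $36,450.
Difference $36,400 − $36,450 = −$50 applied to largest profit-interest units (Tam): Tam becomes $11,500.

Okafor: $5,800; Lindqvist: $4,050; Bergstrom: $6,950; Tam: $11,500; Haddad: $8,100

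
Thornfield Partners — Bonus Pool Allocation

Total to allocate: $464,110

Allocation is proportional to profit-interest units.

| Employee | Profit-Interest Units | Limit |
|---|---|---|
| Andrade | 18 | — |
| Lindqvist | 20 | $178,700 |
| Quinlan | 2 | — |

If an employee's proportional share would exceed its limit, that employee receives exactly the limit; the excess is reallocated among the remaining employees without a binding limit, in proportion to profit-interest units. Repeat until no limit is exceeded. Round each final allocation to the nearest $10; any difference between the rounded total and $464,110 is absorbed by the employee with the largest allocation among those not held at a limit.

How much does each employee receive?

Sum of profit-interest units: 40.
Pro-rata shares before constraints: Andrade 208,849.50; Lindqvist 232,055.00; Quinlan 23,205.50.
Held at cap: Lindqvist ($178,700); residual $285,410 reallocated over remaining profit-interest units 20.
Remaining shares: Andrade 256,869.00 → $256,870; Quinlan 28,541.00 → $28,540.

Andrade: $256,870 · Lindqvist: $178,700 · Quinlan: $28,540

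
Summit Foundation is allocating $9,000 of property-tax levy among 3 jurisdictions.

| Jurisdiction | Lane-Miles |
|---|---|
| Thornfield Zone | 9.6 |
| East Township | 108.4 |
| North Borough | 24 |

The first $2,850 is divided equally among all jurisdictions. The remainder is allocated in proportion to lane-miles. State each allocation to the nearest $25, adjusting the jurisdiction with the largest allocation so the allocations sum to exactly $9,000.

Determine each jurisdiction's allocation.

Thornfield Zone: $1,375 · East Township: $5,625 · North Borough: $2,000

Equal tier: $2,850 ÷ 3 = $950 apiece.
Remainder $6,150 by lane-miles (total 142): Thornfield Zone 415.77 → $425; East Township 4,694.79 → $4,700; North Borough 1,039.44 → $1,050.
Rounding difference −$25 on remainder applied to East Township.
Totals: Thornfield Zone $950 + $425 = $1,375; East Township $950 + $4,675 = $5,625; North Borough $950 + $1,050 = $2,000.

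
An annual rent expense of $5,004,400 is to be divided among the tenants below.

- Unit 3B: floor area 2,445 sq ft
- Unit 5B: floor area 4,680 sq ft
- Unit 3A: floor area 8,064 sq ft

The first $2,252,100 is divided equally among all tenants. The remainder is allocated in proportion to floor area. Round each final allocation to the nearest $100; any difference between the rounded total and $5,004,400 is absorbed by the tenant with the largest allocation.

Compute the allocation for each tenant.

Unit 3B: $1,193,700 · Unit 5B: $1,598,700 · Unit 3A: $2,212,000

$2,252,100 shared equally gives $750,700 per tenant.
Remainder $2,752,300 by floor area (total 15,189): Unit 3B 443,042.56 → $443,000; Unit 5B 848,032.39 → $848,000; Unit 3A 1,461,225.04 → $1,461,200.
Rounding difference +$100 on remainder applied to Unit 3A.
Totals: Unit 3B $750,700 + $443,000 = $1,193,700; Unit 5B $750,700 + $848,000 = $1,598,700; Unit 3A $750,700 + $1,461,300 = $2,212,000.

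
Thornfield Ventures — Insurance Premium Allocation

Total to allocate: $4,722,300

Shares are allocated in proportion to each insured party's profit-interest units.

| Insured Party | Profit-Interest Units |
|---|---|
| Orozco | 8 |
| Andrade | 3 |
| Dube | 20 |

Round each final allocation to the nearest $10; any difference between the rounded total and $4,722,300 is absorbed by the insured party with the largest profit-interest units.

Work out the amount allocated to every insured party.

Orozco: $1,218,660; Andrade: $457,000; Dube: $3,046,640

Profit-interest units total: 31.
Raw shares: Orozco 8/31 × $4,722,300 = 1,218,658.06; Andrade 3/31 × $4,722,300 = 456,996.77; Dube 20/31 × $4,722,300 = 3,046,645.16.
At nearest $10: Orozco $1,218,660; Andrade $457,000; Dube $3,046,650. Sum = $4,722,310.
Difference $4,722,300 − $4,722,310 = −$10 applied to largest profit-interest units (Dube): Dube becomes $3,046,640.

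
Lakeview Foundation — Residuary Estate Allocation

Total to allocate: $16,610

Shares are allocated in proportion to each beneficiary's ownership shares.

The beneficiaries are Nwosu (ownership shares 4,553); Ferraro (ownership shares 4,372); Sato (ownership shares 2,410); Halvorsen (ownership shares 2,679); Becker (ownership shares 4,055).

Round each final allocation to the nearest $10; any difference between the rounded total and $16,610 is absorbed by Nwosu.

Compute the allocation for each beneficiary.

Combined ownership shares = 18,069.
Raw shares: Nwosu 4,553/18,069 × $16,610 = 4,185.36; Ferraro 4,372/18,069 × $16,610 = 4,018.98; Sato 2,410/18,069 × $16,610 = 2,215.40; Halvorsen 2,679/18,069 × $16,610 = 2,462.68; Becker 4,055/18,069 × $16,610 = 3,727.57.
After rounding ($10): Nwosu $4,190; Ferraro $4,020; Sato $2,220; Halvorsen $2,460; Becker $3,730. Sum = $16,620.
Difference $16,610 − $16,620 = −$10 applied to Nwosu: Nwosu becomes $4,180.

Nwosu: $4,180; Ferraro: $4,020; Sato: $2,220; Halvorsen: $2,460; Becker: $3,730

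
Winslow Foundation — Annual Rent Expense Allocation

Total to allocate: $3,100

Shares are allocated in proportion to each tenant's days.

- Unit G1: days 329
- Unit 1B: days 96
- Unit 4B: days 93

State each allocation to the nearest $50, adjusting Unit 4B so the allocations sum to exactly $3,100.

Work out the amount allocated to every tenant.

Unit G1: $1,950; Unit 1B: $550; Unit 4B: $600

Combined days = 518.
Unrounded shares: Unit G1 329/518 × $3,100 = 1,968.92; Unit 1B 96/518 × $3,100 = 574.52; Unit 4B 93/518 × $3,100 = 556.56.
Rounded to nearest $50: Unit G1 $1,950; Unit 1B $550; Unit 4B $550. Sum = $3,050.
Difference $3,100 − $3,050 = +$50 applied to Unit 4B: Unit 4B becomes $600.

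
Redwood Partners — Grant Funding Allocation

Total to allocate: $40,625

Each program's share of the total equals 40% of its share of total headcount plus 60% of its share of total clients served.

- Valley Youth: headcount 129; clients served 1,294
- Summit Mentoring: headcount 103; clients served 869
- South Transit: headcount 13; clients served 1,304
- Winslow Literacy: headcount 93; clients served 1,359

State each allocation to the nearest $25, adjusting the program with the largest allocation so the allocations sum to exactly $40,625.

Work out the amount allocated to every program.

Valley Youth: $12,750 · Summit Mentoring: $9,350 · South Transit: $7,200 · Winslow Literacy: $11,325

Headcount total 338; clients served total 4,826.
Composite weights (40% headcount + 60% clients served): Valley Youth 0.3135; Summit Mentoring 0.2299; South Transit 0.1775; Winslow Literacy 0.2790.
Proportional shares: Valley Youth 12,737.62; Summit Mentoring 9,341.04; South Transit 7,211.20; Winslow Literacy 11,335.15.
At nearest $25: Valley Youth $12,750; Summit Mentoring $9,350; South Transit $7,200; Winslow Literacy $11,325. Sum = $40,625.
No rounding difference to absorb.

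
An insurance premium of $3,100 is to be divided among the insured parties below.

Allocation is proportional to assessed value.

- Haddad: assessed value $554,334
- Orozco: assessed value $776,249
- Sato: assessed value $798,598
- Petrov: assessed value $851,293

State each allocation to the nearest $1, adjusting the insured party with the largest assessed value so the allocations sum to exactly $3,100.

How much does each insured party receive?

Haddad: $577; Orozco: $807; Sato: $831; Petrov: $885

Assessed value total: 554,334 + 776,249 + 798,598 + 851,293 = 2,980,474.
Raw shares: Haddad 576.56; Orozco 807.38; Sato 830.62; Petrov 885.43.
Rounded to nearest $1: Haddad $577; Orozco $807; Sato $831; Petrov $885. Sum = $3,100.
Sum already equals the total — no adjustment.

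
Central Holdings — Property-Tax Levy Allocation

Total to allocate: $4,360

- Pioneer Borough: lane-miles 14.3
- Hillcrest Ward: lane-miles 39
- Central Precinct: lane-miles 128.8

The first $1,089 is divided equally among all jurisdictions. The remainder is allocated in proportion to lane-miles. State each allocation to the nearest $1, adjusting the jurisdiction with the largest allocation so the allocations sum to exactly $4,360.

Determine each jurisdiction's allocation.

Pioneer Borough: $620 · Hillcrest Ward: $1,064 · Central Precinct: $2,676

Equal tier: $1,089 ÷ 3 = $363 apiece.
Remainder $3,271 by lane-miles (total 182.1): Pioneer Borough 256.87 → $257; Hillcrest Ward 700.54 → $701; Central Precinct 2,313.59 → $2,314.
Rounding difference −$1 on remainder applied to Central Precinct.
Totals: Pioneer Borough $363 + $257 = $620; Hillcrest Ward $363 + $701 = $1,064; Central Precinct $363 + $2,313 = $2,676.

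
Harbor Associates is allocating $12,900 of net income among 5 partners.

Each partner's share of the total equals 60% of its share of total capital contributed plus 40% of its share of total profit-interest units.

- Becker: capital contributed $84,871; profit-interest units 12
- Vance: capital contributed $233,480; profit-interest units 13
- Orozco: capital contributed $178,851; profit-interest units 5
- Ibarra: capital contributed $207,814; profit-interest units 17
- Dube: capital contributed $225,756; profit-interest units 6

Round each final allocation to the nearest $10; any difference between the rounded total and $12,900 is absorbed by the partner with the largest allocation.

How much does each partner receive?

Capital contributed total 930,772; profit-interest units total 53.
Blended shares (60% capital contributed + 40% profit-interest units): Becker 0.1453; Vance 0.2486; Orozco 0.1530; Ibarra 0.2623; Dube 0.1908.
Pro-rata amounts: Becker 1,874.06; Vance 3,207.20; Orozco 1,974.06; Ibarra 3,383.21; Dube 2,461.47.
After rounding ($10): Becker $1,870; Vance $3,210; Orozco $1,970; Ibarra $3,380; Dube $2,460. Sum = $12,890.
Difference $12,900 − $12,890 = +$10 applied to largest allocation (Ibarra): Ibarra becomes $3,390.

Becker: $1,870 | Vance: $3,210 | Orozco: $1,970 | Ibarra: $3,390 | Dube: $2,460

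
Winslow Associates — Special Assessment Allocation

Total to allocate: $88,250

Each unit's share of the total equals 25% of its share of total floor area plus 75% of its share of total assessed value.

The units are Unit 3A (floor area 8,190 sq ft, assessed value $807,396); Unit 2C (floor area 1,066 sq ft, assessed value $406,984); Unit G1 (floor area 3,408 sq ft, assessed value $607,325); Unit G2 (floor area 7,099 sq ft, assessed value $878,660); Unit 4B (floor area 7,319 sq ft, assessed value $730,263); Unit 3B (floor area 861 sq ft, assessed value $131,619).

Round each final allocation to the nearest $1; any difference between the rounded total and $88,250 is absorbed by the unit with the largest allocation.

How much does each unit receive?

Totals — floor area 27,943, assessed value 3,562,247.
Composite weights (25% floor area + 75% assessed value): Unit 3A 0.2433; Unit 2C 0.0952; Unit G1 0.1584; Unit G2 0.2485; Unit 4B 0.2192; Unit 3B 0.0354.
Raw shares: Unit 3A 21,468.08; Unit 2C 8,403.54; Unit G1 13,975.06; Unit G2 21,930.78; Unit 4B 19,347.23; Unit 3B 3,125.32.
At nearest $1: Unit 3A $21,468; Unit 2C $8,404; Unit G1 $13,975; Unit G2 $21,931; Unit 4B $19,347; Unit 3B $3,125. Sum = $88,250.
Sum already equals the total — no adjustment.

Unit 3A: $21,468 · Unit 2C: $8,404 · Unit G1: $13,975 · Unit G2: $21,931 · Unit 4B: $19,347 · Unit 3B: $3,125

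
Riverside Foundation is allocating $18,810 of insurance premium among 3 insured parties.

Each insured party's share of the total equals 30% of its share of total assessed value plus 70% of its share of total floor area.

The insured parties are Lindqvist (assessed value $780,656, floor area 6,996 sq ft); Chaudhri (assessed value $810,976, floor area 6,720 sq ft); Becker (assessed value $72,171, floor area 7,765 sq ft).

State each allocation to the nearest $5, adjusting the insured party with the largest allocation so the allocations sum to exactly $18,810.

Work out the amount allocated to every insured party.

Lindqvist: $6,935 · Chaudhri: $6,870 · Becker: $5,005

Totals — assessed value 1,663,803, floor area 21,481.
Combined weights (30% assessed value + 70% floor area): Lindqvist 0.3687; Chaudhri 0.3652; Becker 0.2661.
Unrounded shares: Lindqvist 6,935.96; Chaudhri 6,869.62; Becker 5,004.41.
After rounding ($5): Lindqvist $6,935; Chaudhri $6,870; Becker $5,005. Sum = $18,810.
Rounded total matches; no reconciliation needed.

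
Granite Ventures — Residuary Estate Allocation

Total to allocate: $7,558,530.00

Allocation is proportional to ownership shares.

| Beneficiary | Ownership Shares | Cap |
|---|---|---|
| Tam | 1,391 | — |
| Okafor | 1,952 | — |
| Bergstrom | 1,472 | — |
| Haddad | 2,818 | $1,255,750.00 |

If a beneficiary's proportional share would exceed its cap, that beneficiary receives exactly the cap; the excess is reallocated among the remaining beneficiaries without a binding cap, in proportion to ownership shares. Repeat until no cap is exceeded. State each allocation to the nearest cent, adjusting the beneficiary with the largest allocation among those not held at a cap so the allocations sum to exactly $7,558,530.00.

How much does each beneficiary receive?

Ownership shares total: 7,633.
Proportional shares (ignoring caps): Tam 1,377,428.9572; Okafor 1,932,955.6609; Bergstrom 1,457,638.6951; Haddad 2,790,506.6868.
Held at cap: Haddad ($1,255,750.00); remaining pool $6,302,780.00 reallocated over remaining ownership shares 4,815.
Shares after redistribution: Tam 1,820,803.1111 → $1,820,803.11; Okafor 2,555,145.7030 → $2,555,145.70; Bergstrom 1,926,831.1859 → $1,926,831.19.

Tam: $1,820,803.11; Okafor: $2,555,145.70; Bergstrom: $1,926,831.19; Haddad: $1,255,750.00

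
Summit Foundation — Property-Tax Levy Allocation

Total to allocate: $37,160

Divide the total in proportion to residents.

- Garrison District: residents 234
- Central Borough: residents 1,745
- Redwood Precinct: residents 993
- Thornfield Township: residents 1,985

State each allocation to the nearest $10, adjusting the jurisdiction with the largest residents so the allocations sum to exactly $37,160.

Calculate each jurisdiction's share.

Residents total: 4,957.
Proportional shares: Garrison District 234/4,957 × $37,160 = 1,754.17; Central Borough 1,745/4,957 × $37,160 = 13,081.34; Redwood Precinct 993/4,957 × $37,160 = 7,443.99; Thornfield Township 1,985/4,957 × $37,160 = 14,880.49.
Rounded to nearest $10: Garrison District $1,750; Central Borough $13,080; Redwood Precinct $7,440; Thornfield Township $14,880. Sum = $37,150.
Difference $37,160 − $37,150 = +$10 applied to largest residents (Thornfield Township): Thornfield Township becomes $14,890.

Garrison District: $1,750; Central Borough: $13,080; Redwood Precinct: $7,440; Thornfield Township: $14,890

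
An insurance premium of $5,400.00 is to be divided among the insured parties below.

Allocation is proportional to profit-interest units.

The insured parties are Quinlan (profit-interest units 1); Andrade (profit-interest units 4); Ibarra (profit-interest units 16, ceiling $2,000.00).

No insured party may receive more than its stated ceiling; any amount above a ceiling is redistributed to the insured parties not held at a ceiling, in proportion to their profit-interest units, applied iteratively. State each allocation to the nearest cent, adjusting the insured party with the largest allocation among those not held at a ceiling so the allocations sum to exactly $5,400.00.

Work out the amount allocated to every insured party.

Quinlan: $680.00 | Andrade: $2,720.00 | Ibarra: $2,000.00

Combined profit-interest units = 21.
Proportional shares (ignoring caps): Quinlan 257.1429; Andrade 1,028.5714; Ibarra 4,114.2857.
Held at cap: Ibarra ($2,000.00); residual $3,400.00 reallocated over remaining profit-interest units 5.
Remaining shares: Quinlan 680.0000 → $680.00; Andrade 2,720.0000 → $2,720.00.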